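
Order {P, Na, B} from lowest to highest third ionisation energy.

P < B < Na

IE_3 is the cost of taking one more electron from the +2 cation: P²⁺ still has 3 valence electrons; Na²⁺ is already 1 electron into the core; B²⁺ still has 1 valence electron.
Pulling an electron out of a noble-gas core costs far more than removing a remaining valence electron, so Na sits at the high end of IE_3.
Valence configurations: P²⁺ [Ne]3s²3p¹, B²⁺ [He]2s¹.
The numbers (kJ/mol): P 2914, Na 6910, B 3660.
So the third ionization energies run P < B < Na.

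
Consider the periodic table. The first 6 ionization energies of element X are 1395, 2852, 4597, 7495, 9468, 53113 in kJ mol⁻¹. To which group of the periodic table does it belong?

Look for the largest jump between consecutive ionization energies: IE6/IE5 ≈ 5.6, far larger than any earlier ratio.
That jump marks the point where a core electron is being removed. So the atom has 5 valence electrons.
A main-group element with 5 valence electrons is in group 15.

Group 15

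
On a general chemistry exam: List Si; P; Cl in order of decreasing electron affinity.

Cl > Si > P

Electron affinity generally becomes more exothermic across a period toward the halogens and less exothermic down a group.
All lie in period 3; the across-period trend (electron affinity increases left to right) applies, with the exception below.
Note the exception: Si has a higher electron affinity than P, contrary to the simple trend — adding an electron to P's half-filled 3p³ is unfavourable, so Si (3p²) has the more exothermic EA.
Tabulated electron affinity (kJ/mol): Si 134, P 72, Cl 349.
So from highest to lowest: Cl > Si > P.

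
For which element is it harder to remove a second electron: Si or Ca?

After 1 electron has been removed, what remains? Si⁺ still has 3 valence electrons; Ca⁺ still has 1 valence electron.
All are still removing valence electrons, so compare the +1 ions as you would atoms: IE_2 generally rises across a period (higher Z_eff) and falls down a group (larger shell), subject to the usual subshell exceptions.
Valence configurations: Si⁺ [Ne]3s²3p¹, Ca⁺ [Ar]4s¹.
The numbers (kJ/mol): Si 1577, Ca 1145.
Overall IE_2 order: Ca < Si.

Si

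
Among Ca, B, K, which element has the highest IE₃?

Ca

After 2 electrons have been removed, what remains? Ca²⁺ is the bare [Ar] core; B²⁺ still has 1 valence electron; K²⁺ is already 1 electron into the core.
Breaking into a closed-shell core is much more expensive than removing a leftover valence electron — K and Ca have the largest IE_3 here.
Approximate IE_3 values (kJ/mol): Ca 4912, B 3660, K 4420.
Putting it together, IE_3: B < K < Ca.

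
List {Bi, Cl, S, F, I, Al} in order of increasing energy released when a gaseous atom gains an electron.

Al < Bi < S < I < F < Cl

EA tends to increase across a period and decrease down a group, though the pattern is less regular than for IE or radius.
Neither a single period nor a single group — weigh both effects.
Bi > Al: the two effects oppose for this pair; the across-period effect wins (91 vs 42 kJ/mol).
S > Bi: both effects reinforce here, so S is clearly the higher of the two.
I > S: period and group pull opposite ways; the across-period shift dominates (295 vs 200 kJ/mol).
F > I: F sits above I in group 17, so the down-group effect alone puts F higher.
Cl > F: this pair runs against the simple trend — see the exception note.
Note the exception: Cl has a higher electron affinity than F, contrary to the simple trend — F's small 2p subshell makes the incoming electron feel strong e⁻–e⁻ repulsion, so Cl actually releases more energy on gaining an electron.
For reference (kJ/mol): F 328, Al 42, S 200, Cl 349, I 295, Bi 91.
So from lowest to highest: Al < Bi < S < I < F < Cl.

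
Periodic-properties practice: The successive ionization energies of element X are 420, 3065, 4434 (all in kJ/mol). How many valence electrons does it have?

Look for the largest jump between consecutive ionization energies: IE2/IE1 ≈ 7.3, far larger than any earlier ratio.
That jump marks the point where a core electron is being removed. So the atom has 1 valence electron.

1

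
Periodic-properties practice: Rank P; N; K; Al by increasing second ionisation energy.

After 1 electron has been removed, what remains? P⁺ still has 4 valence electrons; N⁺ still has 4 valence electrons; K⁺ is the bare [Ar] core; Al⁺ still has 2 valence electrons.
Core electrons are held far more tightly than valence electrons, so K tops the IE_2 order.
Valence configurations: P⁺ [Ne]3s²3p², N⁺ [He]2s²2p², Al⁺ [Ne]3s².
Approximate IE_2 values (kJ/mol): P 1907, N 2856, K 3052, Al 1817.
Putting it together, IE_2: Al < P < N < K.

Al, P, N, K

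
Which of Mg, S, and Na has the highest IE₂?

Consider each +1 ion: Mg⁺ still has 1 valence electron; S⁺ still has 5 valence electrons; Na⁺ is the bare [Ne] core.
Core electrons are held far more tightly than valence electrons, so Na tops the IE_2 order.
Valence configurations: Mg⁺ [Ne]3s¹, S⁺ [Ne]3s²3p³.
Approximate IE_2 values (kJ/mol): Mg 1451, S 2252, Na 4562.
Hence IE_2: Mg < S < Na.

Na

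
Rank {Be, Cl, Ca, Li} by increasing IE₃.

Cl < Ca < Li < Be

IE_3 is the cost of taking one more electron from the +2 cation: Be²⁺ is the bare [He] core; Cl²⁺ still has 5 valence electrons; Ca²⁺ is the bare [Ar] core; Li²⁺ is already 1 electron into the core.
Core electrons are held far more tightly than valence electrons, so Ca, Li and Be top the IE_3 order.
Tabulated IE_3 (kJ/mol): Be 14849, Cl 3822, Ca 4912, Li 11815.
So the third ionization energies run Cl < Ca < Li < Be.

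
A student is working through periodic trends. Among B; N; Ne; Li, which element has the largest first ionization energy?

Ne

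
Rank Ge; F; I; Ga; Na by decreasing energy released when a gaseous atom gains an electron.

F, I, Ge, Na, Ga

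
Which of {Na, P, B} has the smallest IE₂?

IE_2 is the cost of taking one more electron from the +1 cation: Na⁺ is the bare [Ne] core; P⁺ still has 4 valence electrons; B⁺ still has 2 valence electrons.
Core electrons are held far more tightly than valence electrons, so Na tops the IE_2 order.
Valence configurations: P⁺ [Ne]3s²3p², B⁺ [He]2s².
Tabulated IE_2 (kJ/mol): Na 4562, P 1907, B 2427.
Hence IE_2: P < B < Na.

P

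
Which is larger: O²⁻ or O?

Forming O²⁻ adds 2 electrons to O. More electron–electron repulsion in the same shell, with unchanged nuclear charge, lets the cloud expand.
An anion is larger than its parent atom: O²⁻ > O.

O²⁻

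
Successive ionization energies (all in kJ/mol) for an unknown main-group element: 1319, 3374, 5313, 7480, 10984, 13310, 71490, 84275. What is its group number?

Group 16

Look for the largest jump between consecutive ionization energies: IE7/IE6 ≈ 5.4, far larger than any earlier ratio.
That jump marks the point where a core electron is being removed. So the atom has 6 valence electrons.
A main-group element with 6 valence electrons is in group 16.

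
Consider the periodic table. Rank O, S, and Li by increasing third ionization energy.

IE_3 is the cost of taking one more electron from the +2 cation: O²⁺ still has 4 valence electrons; S²⁺ still has 4 valence electrons; Li²⁺ is already 1 electron into the core.
Pulling an electron out of a noble-gas core costs far more than removing a remaining valence electron, so Li sits at the high end of IE_3.
Valence configurations: O²⁺ [He]2s²2p², S²⁺ [Ne]3s²3p².
Approximate IE_3 values (kJ/mol): O 5300, S 3357, Li 11815.
Putting it together, IE_3: S < O < Li.

S < O < Li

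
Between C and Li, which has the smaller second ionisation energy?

C

After 1 electron has been removed, what remains? C⁺ still has 3 valence electrons; Li⁺ is the bare [He] core.
Pulling an electron out of a noble-gas core costs far more than removing a remaining valence electron, so Li sits at the high end of IE_2.
Approximate IE_2 values (kJ/mol): C 2353, Li 7298.
Hence IE_2: C < Li.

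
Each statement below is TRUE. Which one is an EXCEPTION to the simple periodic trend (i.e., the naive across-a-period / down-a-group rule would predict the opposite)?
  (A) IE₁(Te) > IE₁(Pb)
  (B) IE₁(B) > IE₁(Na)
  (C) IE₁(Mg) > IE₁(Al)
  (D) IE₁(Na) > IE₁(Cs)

(C)

The general trend: IE₁ increases across a period and decreases down a group.
(A) Te (period 5, group 16) vs Pb (period 6, group 14): the stated order agrees with the simple trend.
(B) B (period 2, group 13) vs Na (period 3, group 1): the stated order agrees with the simple trend.
(C) Mg (period 3, group 2) vs Al (period 3, group 13): the stated order contradicts the simple trend.
(D) Na (period 3, group 1) vs Cs (period 6, group 1): the stated order agrees with the simple trend.
The exception is (C): Al's single 3p electron is easier to remove than one from Mg's filled 3s².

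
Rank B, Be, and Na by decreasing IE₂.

Na, B, Be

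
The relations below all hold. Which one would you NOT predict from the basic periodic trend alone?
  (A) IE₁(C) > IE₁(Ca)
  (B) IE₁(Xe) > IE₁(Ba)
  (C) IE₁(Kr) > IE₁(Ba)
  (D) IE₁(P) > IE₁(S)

The general trend: first ionization energy increases across a period and decreases down a group.
(A) C (period 2, group 14) vs Ca (period 4, group 2): the stated order agrees with the simple trend.
(B) Xe (period 5, group 18) vs Ba (period 6, group 2): the stated order agrees with the simple trend.
(C) Kr (period 4, group 18) vs Ba (period 6, group 2): the stated order agrees with the simple trend.
(D) P (period 3, group 15) vs S (period 3, group 16): the stated order contradicts the simple trend.
The exception is (D): S (3p⁴) ionizes more easily than half-filled P (3p³) because the paired 3p electron in S is pushed out by e⁻–e⁻ repulsion.

(D)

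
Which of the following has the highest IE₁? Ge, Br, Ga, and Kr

Kr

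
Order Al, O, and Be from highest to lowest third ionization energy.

IE_3 is the cost of taking one more electron from the +2 cation: Al²⁺ still has 1 valence electron; O²⁺ still has 4 valence electrons; Be²⁺ is the bare [He] core.
Breaking into a closed-shell core is much more expensive than removing a leftover valence electron — Be has the largest IE_3 here.
Valence configurations: Al²⁺ [Ne]3s¹, O²⁺ [He]2s²2p².
Tabulated IE_3 (kJ/mol): Al 2745, O 5300, Be 14849.
Overall IE_3 order: Al < O < Be.

Be > O > Al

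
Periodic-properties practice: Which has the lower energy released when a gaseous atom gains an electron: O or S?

O

O is in period 2, group 16; S is in period 3, group 16.
Adding an electron releases more energy for atoms nearer the top right (short of the noble gases).
All are in group 16; the group trend (electron affinity increases up the group) applies, with the exception below.
Note the exception: S has a higher electron affinity than O, contrary to the simple trend — the compact 2p subshell of O repels the added electron more than S's larger 3p does.
For reference (kJ/mol): O 141, S 200.
So O has the lower energy released when a gaseous atom gains an electron (O < S).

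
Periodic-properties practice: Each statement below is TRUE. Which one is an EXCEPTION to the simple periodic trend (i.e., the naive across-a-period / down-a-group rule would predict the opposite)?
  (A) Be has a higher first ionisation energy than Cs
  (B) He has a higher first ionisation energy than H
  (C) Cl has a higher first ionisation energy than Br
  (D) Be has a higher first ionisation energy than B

(D)

The general trend: first ionisation energy increases across a period and decreases down a group.
(A) Be (period 2, group 2) vs Cs (period 6, group 1): the stated order agrees with the simple trend.
(B) He (period 1, group 18) vs H (period 1, group 1): the stated order agrees with the simple trend.
(C) Cl (period 3, group 17) vs Br (period 4, group 17): the stated order agrees with the simple trend.
(D) Be (period 2, group 2) vs B (period 2, group 13): the stated order contradicts the simple trend.
The exception is (D): removing B's lone 2p electron is easier than breaking Be's filled 2s².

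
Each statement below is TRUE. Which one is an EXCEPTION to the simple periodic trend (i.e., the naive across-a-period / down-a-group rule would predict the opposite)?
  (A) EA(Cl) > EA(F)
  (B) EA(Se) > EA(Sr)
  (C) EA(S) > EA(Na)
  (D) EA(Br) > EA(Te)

(A)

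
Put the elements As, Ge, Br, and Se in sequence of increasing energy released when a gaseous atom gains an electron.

As < Ge < Se < Br

Ge is in period 4, group 14; As is in period 4, group 15; Se is in period 4, group 16; Br is in period 4, group 17.
Electron affinity generally becomes more exothermic across a period toward the halogens and less exothermic down a group.
All lie in period 4; the across-period trend (electron affinity increases left to right) applies, with the exception below.
Note the exception: Ge has a higher electron affinity than As, contrary to the simple trend — adding an electron to As's half-filled 4p³ is unfavourable, so Ge (4p²) has the more exothermic EA.
Approximate values (kJ/mol): Ge 119, As 78, Se 195, Br 325.
So from lowest to highest: As < Ge < Se < Br.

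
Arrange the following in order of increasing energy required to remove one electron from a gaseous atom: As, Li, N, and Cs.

Li is in period 2, group 1; N is in period 2, group 15; As is in period 4, group 15; Cs is in period 6, group 1.
First ionization energy rises across a period (greater Z_eff holds electrons more tightly) and falls down a group (valence electrons are farther from the nucleus).
Neither a single period nor a single group — weigh both effects.
Li > Cs: Li sits above Cs in group 1, so the down-group effect alone puts Li higher.
As > Li: period and group pull opposite ways; the across-period shift dominates (947 vs 520 kJ/mol).
N > As: N sits above As in group 15, so the down-group effect alone puts N higher.
Approximate values (kJ/mol): Li 520, N 1402, As 947, Cs 376.
So from lowest to highest: Cs < Li < As < N.

Cs, Li, As, N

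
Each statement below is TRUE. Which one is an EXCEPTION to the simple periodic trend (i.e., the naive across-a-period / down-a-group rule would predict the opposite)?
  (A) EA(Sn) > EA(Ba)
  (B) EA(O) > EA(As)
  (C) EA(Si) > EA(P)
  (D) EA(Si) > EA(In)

(C)

The general trend: electron affinity increases across a period and decreases down a group.
(A) Sn (period 5, group 14) vs Ba (period 6, group 2): the stated order agrees with the simple trend.
(B) O (period 2, group 16) vs As (period 4, group 15): the stated order agrees with the simple trend.
(C) Si (period 3, group 14) vs P (period 3, group 15): the stated order contradicts the simple trend.
(D) Si (period 3, group 14) vs In (period 5, group 13): the stated order agrees with the simple trend.
The exception is (C): adding an electron to P's half-filled 3p³ is unfavourable, so Si (3p²) has the more exothermic EA.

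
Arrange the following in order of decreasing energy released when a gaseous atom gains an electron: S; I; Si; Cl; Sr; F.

Cl > F > I > S > Si > Sr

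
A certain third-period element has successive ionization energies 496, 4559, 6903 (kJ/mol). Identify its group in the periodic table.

Group 1

Look for the largest jump between consecutive ionization energies: IE2/IE1 ≈ 9.2, far larger than any earlier ratio.
That jump marks the point where a core electron is being removed. So the atom has 1 valence electron.
A main-group element with 1 valence electron is in group 1.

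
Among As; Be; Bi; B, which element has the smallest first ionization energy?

Be is in period 2, group 2; B is in period 2, group 13; As is in period 4, group 15; Bi is in period 6, group 15.
Removing the outermost electron gets harder across a period and easier down a group.
Neither a single period nor a single group — weigh both effects.
B > Bi: period and group pull opposite ways; the down-group shift dominates (801 vs 703 kJ/mol).
Be > B: this pair runs against the simple trend — see the exception note.
As > Be: period and group pull opposite ways; the across-period shift dominates (947 vs 900 kJ/mol).
Note the exception: Be has a higher first ionization energy than B, contrary to the simple trend — removing B's lone 2p electron is easier than breaking Be's filled 2s².
Approximate values (kJ/mol): Be 900, B 801, As 947, Bi 703.
The smallest first ionization energy among these belongs to Bi.

Bi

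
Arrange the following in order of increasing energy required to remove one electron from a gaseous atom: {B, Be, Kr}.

B < Be < Kr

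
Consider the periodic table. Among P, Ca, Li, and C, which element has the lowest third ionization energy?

IE_3 is the cost of taking one more electron from the +2 cation: P²⁺ still has 3 valence electrons; Ca²⁺ is the bare [Ar] core; Li²⁺ is already 1 electron into the core; C²⁺ still has 2 valence electrons.
Core electrons are held far more tightly than valence electrons, so Ca and Li top the IE_3 order.
Valence configurations: P²⁺ [Ne]3s²3p¹, C²⁺ [He]2s².
The numbers (kJ/mol): P 2914, Ca 4912, Li 11815, C 4620.
Hence IE_3: P < C < Ca < Li.

P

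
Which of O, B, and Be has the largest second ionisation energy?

O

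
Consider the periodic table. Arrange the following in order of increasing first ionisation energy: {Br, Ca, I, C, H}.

H is in period 1, group 1; C is in period 2, group 14; Ca is in period 4, group 2; Br is in period 4, group 17; I is in period 5, group 17.
IE₁ increases left→right with effective nuclear charge and decreases top→bottom as the valence shell moves farther out.
Here both period and group differ, so the two effects have to be weighed against each other.
I > Ca: period and group pull opposite ways; the across-period shift dominates (1008 vs 590 kJ/mol).
C > I: the two effects oppose for this pair; the down-group effect wins (1086 vs 1008 kJ/mol).
Br > C: the two effects oppose for this pair; the across-period effect wins (1140 vs 1086 kJ/mol).
H > Br: the two effects oppose for this pair; the down-group effect wins (1312 vs 1140 kJ/mol).
Approximate values (kJ/mol): H 1312, C 1086, Ca 590, Br 1140, I 1008.
So from lowest to highest: Ca < I < C < Br < H.

Ca < I < C < Br < H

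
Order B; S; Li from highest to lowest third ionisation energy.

Consider each +2 ion: B²⁺ still has 1 valence electron; S²⁺ still has 4 valence electrons; Li²⁺ is already 1 electron into the core.
Breaking into a closed-shell core is much more expensive than removing a leftover valence electron — Li has the largest IE_3 here.
Valence configurations: B²⁺ [He]2s¹, S²⁺ [Ne]3s²3p².
Tabulated IE_3 (kJ/mol): B 3660, S 3357, Li 11815.
Overall IE_3 order: S < B < Li.

Li > B > S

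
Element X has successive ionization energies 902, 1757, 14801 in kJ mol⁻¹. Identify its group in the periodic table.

Look for the largest jump between consecutive ionization energies: IE3/IE2 ≈ 8.4, far larger than any earlier ratio.
That jump marks the point where a core electron is being removed. So the atom has 2 valence electrons.
A main-group element with 2 valence electrons is in group 2.

Group 2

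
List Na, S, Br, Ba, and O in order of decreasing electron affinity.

Br > S > O > Na > Ba

O is in period 2, group 16; Na is in period 3, group 1; S is in period 3, group 16; Br is in period 4, group 17; Ba is in period 6, group 2.
EA tends to increase across a period and decrease down a group, though the pattern is less regular than for IE or radius.
These span different periods and groups, so the two trends combine.
Na > Ba: the two effects oppose for this pair; the down-group effect wins (53 vs 14 kJ/mol).
O > Na: relative to Na, both the across-period and down-group shifts push O's electron affinity up.
S > O: this pair runs against the simple trend — see the exception note.
Br > S: the two effects oppose for this pair; the across-period effect wins (325 vs 200 kJ/mol).
Note the exception: S has a higher electron affinity than O, contrary to the simple trend — the compact 2p subshell of O repels the added electron more than S's larger 3p does.
For reference (kJ/mol): O 141, Na 53, S 200, Br 325, Ba 14.
So from highest to lowest: Br > S > O > Na > Ba.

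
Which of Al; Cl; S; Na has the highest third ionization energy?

Na

The third ionization energy removes an electron from the +2 ion. For each element: Al²⁺ still has 1 valence electron; Cl²⁺ still has 5 valence electrons; S²⁺ still has 4 valence electrons; Na²⁺ is already 1 electron into the core.
Core electrons are held far more tightly than valence electrons, so Na tops the IE_3 order.
Valence configurations: Al²⁺ [Ne]3s¹, Cl²⁺ [Ne]3s²3p³, S²⁺ [Ne]3s²3p².
Tabulated IE_3 (kJ/mol): Al 2745, Cl 3822, S 3357, Na 6910.
Hence IE_3: Al < S < Cl < Na.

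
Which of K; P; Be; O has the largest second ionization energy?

IE_2 is the cost of taking one more electron from the +1 cation: K⁺ is the bare [Ar] core; P⁺ still has 4 valence electrons; Be⁺ still has 1 valence electron; O⁺ still has 5 valence electrons.
Usually core removal costs more than valence removal, but here the competition is close: a tightly held n=2 valence electron can cost more to remove than an n=3 core electron, so the actual values have to decide it.
Valence configurations: P⁺ [Ne]3s²3p², Be⁺ [He]2s¹, O⁺ [He]2s²2p³.
The numbers (kJ/mol): K 3052, P 1907, Be 1757, O 3388.
So the second ionization energies run Be < P < K < O.

O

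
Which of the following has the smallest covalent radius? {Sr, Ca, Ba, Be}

Be

Across a period the added protons contract the valence shell; down a group each new principal shell makes the atom larger.
All are in group 2, so atomic radius increases down the group.
The smallest covalent radius among these belongs to Be.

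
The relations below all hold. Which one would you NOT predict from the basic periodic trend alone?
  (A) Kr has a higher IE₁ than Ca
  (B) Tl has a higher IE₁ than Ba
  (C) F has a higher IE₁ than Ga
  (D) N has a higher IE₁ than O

(D)

The general trend: IE₁ increases across a period and decreases down a group.
(A) Kr (period 4, group 18) vs Ca (period 4, group 2): the stated order agrees with the simple trend.
(B) Tl (period 6, group 13) vs Ba (period 6, group 2): the stated order agrees with the simple trend.
(C) F (period 2, group 17) vs Ga (period 4, group 13): the stated order agrees with the simple trend.
(D) N (period 2, group 15) vs O (period 2, group 16): the stated order contradicts the simple trend.
The exception is (D): pairing an electron in O's 2p⁴ costs repulsion energy, so O ionizes more easily than half-filled N (2p³).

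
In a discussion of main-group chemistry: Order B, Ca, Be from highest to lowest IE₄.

B > Be > Ca

After 3 electrons have been removed, what remains? B³⁺ is the bare [He] core; Ca³⁺ is already 1 electron into the core; Be³⁺ is already 1 electron into the core.
All of these are removing an electron from a noble-gas core or deeper; the smaller core (lower principal quantum number) is held far more tightly, and within a period the higher nuclear charge binds the same core more tightly.
The numbers (kJ/mol): B 25026, Ca 6491, Be 21007.
Hence IE_4: Ca < Be < B.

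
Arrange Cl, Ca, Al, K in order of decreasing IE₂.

K > Cl > Al > Ca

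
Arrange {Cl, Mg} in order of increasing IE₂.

Mg < Cl

After 1 electron has been removed, what remains? Cl⁺ still has 6 valence electrons; Mg⁺ still has 1 valence electron.
All are still removing valence electrons, so compare the +1 ions as you would atoms: IE_2 generally rises across a period (higher Z_eff) and falls down a group (larger shell), subject to the usual subshell exceptions.
Valence configurations: Cl⁺ [Ne]3s²3p⁴, Mg⁺ [Ne]3s¹.
Tabulated IE_2 (kJ/mol): Cl 2298, Mg 1451.
Hence IE_2: Mg < Cl.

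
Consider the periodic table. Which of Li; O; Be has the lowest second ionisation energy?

Consider each +1 ion: Li⁺ is the bare [He] core; O⁺ still has 5 valence electrons; Be⁺ still has 1 valence electron.
Core electrons are held far more tightly than valence electrons, so Li tops the IE_2 order.
Valence configurations: O⁺ [He]2s²2p³, Be⁺ [He]2s¹.
Tabulated IE_2 (kJ/mol): Li 7298, O 3388, Be 1757.
Hence IE_2: Be < O < Li.

Be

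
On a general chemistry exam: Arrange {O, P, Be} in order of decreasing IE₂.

O, P, Be

IE_2 is the cost of taking one more electron from the +1 cation: O⁺ still has 5 valence electrons; P⁺ still has 4 valence electrons; Be⁺ still has 1 valence electron.
All are still removing valence electrons, so compare the +1 ions as you would atoms: IE_2 generally rises across a period (higher Z_eff) and falls down a group (larger shell), subject to the usual subshell exceptions.
Valence configurations: O⁺ [He]2s²2p³, P⁺ [Ne]3s²3p², Be⁺ [He]2s¹.
The numbers (kJ/mol): O 3388, P 1907, Be 1757.
So the second ionization energies run Be < P < O.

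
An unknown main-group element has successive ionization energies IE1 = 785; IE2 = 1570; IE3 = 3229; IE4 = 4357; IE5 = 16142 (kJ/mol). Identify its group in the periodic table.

Look for the largest jump between consecutive ionization energies: IE5/IE4 ≈ 3.7, far larger than any earlier ratio.
That jump marks the point where a core electron is being removed. So the atom has 4 valence electrons.
A main-group element with 4 valence electrons is in group 14.

Group 14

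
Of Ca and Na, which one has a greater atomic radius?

Ca

Na is in period 3, group 1; Ca is in period 4, group 2.
Moving right in a period, electrons are added to the same shell under a stronger nuclear pull, so atoms get smaller; moving down, a new shell is opened and atoms get larger.
A diagonal step moves right (one effect) and down (the opposite effect) at once.
Ca > Na: period and group pull opposite ways; the down-group shift dominates (171 vs 155 pm).
Tabulated atomic radius (pm): Na 155, Ca 171.
So Ca has the greater atomic radius (Ca > Na).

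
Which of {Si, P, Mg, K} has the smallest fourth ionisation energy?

Si

After 3 electrons have been removed, what remains? Si³⁺ still has 1 valence electron; P³⁺ still has 2 valence electrons; Mg³⁺ is already 1 electron into the core; K³⁺ is already 2 electrons into the core.
Pulling an electron out of a noble-gas core costs far more than removing a remaining valence electron, so K and Mg sit at the high end of IE_4.
Valence configurations: Si³⁺ [Ne]3s¹, P³⁺ [Ne]3s².
The numbers (kJ/mol): Si 4356, P 4964, Mg 10543, K 5877.
Putting it together, IE_4: Si < P < K < Mg.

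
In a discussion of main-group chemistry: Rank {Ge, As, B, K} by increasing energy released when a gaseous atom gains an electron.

B is in period 2, group 13; K is in period 4, group 1; Ge is in period 4, group 14; As is in period 4, group 15.
Electron affinity generally becomes more exothermic across a period toward the halogens and less exothermic down a group.
These span different periods and groups, so the two trends combine.
K > B: this pair runs against the simple trend — see the exception note.
As > K: both are in period 4; the period trend gives As the larger value.
Ge > As: this pair runs against the simple trend — see the exception note.
Note the exception: K has a higher electron affinity than B, contrary to the simple trend — B's ns²np¹ configuration gives only a small electron affinity — the sparsely filled np subshell binds an added electron weakly.
Note the exception: Ge has a higher electron affinity than As, contrary to the simple trend — adding an electron to As's half-filled 4p³ is unfavourable, so Ge (4p²) has the more exothermic EA.
For reference (kJ/mol): B 27, K 48, Ge 119, As 78.
So from lowest to highest: B < K < As < Ge.

B, K, As, Ge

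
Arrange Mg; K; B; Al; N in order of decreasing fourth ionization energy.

The fourth ionization energy removes an electron from the +3 ion. For each element: Mg³⁺ is already 1 electron into the core; K³⁺ is already 2 electrons into the core; B³⁺ is the bare [He] core; Al³⁺ is the bare [Ne] core; N³⁺ still has 2 valence electrons.
Usually core removal costs more than valence removal, but here the competition is close: a tightly held n=2 valence electron can cost more to remove than an n=3 core electron, so the actual values have to decide it.
The numbers (kJ/mol): Mg 10543, K 5877, B 25026, Al 11577, N 7475.
Overall IE_4 order: K < N < Mg < Al < B.

B, Al, Mg, N, K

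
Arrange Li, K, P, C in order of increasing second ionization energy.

P < C < K < Li

Consider each +1 ion: Li⁺ is the bare [He] core; K⁺ is the bare [Ar] core; P⁺ still has 4 valence electrons; C⁺ still has 3 valence electrons.
Pulling an electron out of a noble-gas core costs far more than removing a remaining valence electron, so K and Li sit at the high end of IE_2.
Valence configurations: P⁺ [Ne]3s²3p², C⁺ [He]2s²2p¹.
Tabulated IE_2 (kJ/mol): Li 7298, K 3052, P 1907, C 2353.
Overall IE_2 order: P < C < K < Li.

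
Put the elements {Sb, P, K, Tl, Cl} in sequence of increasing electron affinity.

Adding an electron releases more energy for atoms nearer the top right (short of the noble gases).
Neither a single period nor a single group — weigh both effects.
K > Tl: the two effects oppose for this pair; the down-group effect wins (48 vs 19 kJ/mol).
P > K: both effects reinforce here, so P is clearly the higher of the two.
Sb > P: this pair runs against the simple trend — see the exception note.
Cl > Sb: both effects reinforce here, so Cl is clearly the higher of the two.
Note the exception: Sb has a higher electron affinity than P, contrary to the simple trend — both are half-filled np³, but the pairing/repulsion penalty for the added electron shrinks as the p orbitals become larger and more diffuse down the group, and for Sb that outweighs the weaker nuclear attraction.
Tabulated electron affinity (kJ/mol): P 72, Cl 349, K 48, Sb 103, Tl 19.
So from lowest to highest: Tl < K < P < Sb < Cl.

Tl < K < P < Sb < Cl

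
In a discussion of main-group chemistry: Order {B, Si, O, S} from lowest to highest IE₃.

IE_3 is the cost of taking one more electron from the +2 cation: B²⁺ still has 1 valence electron; Si²⁺ still has 2 valence electrons; O²⁺ still has 4 valence electrons; S²⁺ still has 4 valence electrons.
All are still removing valence electrons, so compare the +2 ions as you would atoms: IE_3 generally rises across a period (higher Z_eff) and falls down a group (larger shell), subject to the usual subshell exceptions.
Valence configurations: B²⁺ [He]2s¹, Si²⁺ [Ne]3s², O²⁺ [He]2s²2p², S²⁺ [Ne]3s²3p².
The numbers (kJ/mol): B 3660, Si 3232, O 5300, S 3357.
Putting it together, IE_3: Si < S < B < O.

Si, S, B, O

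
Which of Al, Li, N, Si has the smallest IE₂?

IE_2 is the cost of taking one more electron from the +1 cation: Al⁺ still has 2 valence electrons; Li⁺ is the bare [He] core; N⁺ still has 4 valence electrons; Si⁺ still has 3 valence electrons.
Breaking into a closed-shell core is much more expensive than removing a leftover valence electron — Li has the largest IE_2 here.
Valence configurations: Al⁺ [Ne]3s², N⁺ [He]2s²2p², Si⁺ [Ne]3s²3p¹.
Si⁺ loses a lone 3p electron whereas Al⁺ must break into a filled 3s² pair, so IE_2(Al) > IE_2(Si) even though Si has the higher nuclear charge.
Approximate IE_2 values (kJ/mol): Al 1817, Li 7298, N 2856, Si 1577.
Hence IE_2: Si < Al < N < Li.

Si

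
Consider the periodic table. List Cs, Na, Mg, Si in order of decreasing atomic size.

Cs > Na > Mg > Si

Atomic radius shrinks across a period as nuclear charge pulls the same shell inward, and grows down a group as new shells are added.
Neither a single period nor a single group — weigh both effects.
Mg > Si: Mg lies to the left of Si in period 3, so the across-period effect alone puts Mg larger.
Na > Mg: both are in period 3; the period trend gives Na the larger value.
Cs > Na: Cs sits below Na in group 1, so the down-group effect alone puts Cs larger.
For reference (pm): Na 155, Mg 139, Si 116, Cs 232.
So from largest to smallest: Cs > Na > Mg > Si.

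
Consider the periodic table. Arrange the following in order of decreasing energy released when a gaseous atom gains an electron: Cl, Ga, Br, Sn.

Cl is in period 3, group 17; Ga is in period 4, group 13; Br is in period 4, group 17; Sn is in period 5, group 14.
Electron affinity generally becomes more exothermic across a period toward the halogens and less exothermic down a group.
These span different periods and groups, so the two trends combine.
Sn > Ga: period and group pull opposite ways; the across-period shift dominates (107 vs 29 kJ/mol).
Br > Sn: relative to Sn, both the across-period and down-group shifts push Br's electron affinity up.
Cl > Br: Cl sits above Br in group 17, so the down-group effect alone puts Cl higher.
Approximate values (kJ/mol): Cl 349, Ga 29, Br 325, Sn 107.
So from highest to lowest: Cl > Br > Sn > Ga.

Cl, Br, Sn, Ga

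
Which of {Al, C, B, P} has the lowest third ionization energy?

Al

IE_3 is the cost of taking one more electron from the +2 cation: Al²⁺ still has 1 valence electron; C²⁺ still has 2 valence electrons; B²⁺ still has 1 valence electron; P²⁺ still has 3 valence electrons.
All are still removing valence electrons, so compare the +2 ions as you would atoms: IE_3 generally rises across a period (higher Z_eff) and falls down a group (larger shell), subject to the usual subshell exceptions.
Valence configurations: Al²⁺ [Ne]3s¹, C²⁺ [He]2s², B²⁺ [He]2s¹, P²⁺ [Ne]3s²3p¹.
Tabulated IE_3 (kJ/mol): Al 2745, C 4620, B 3660, P 2914.
Putting it together, IE_3: Al < P < B < C.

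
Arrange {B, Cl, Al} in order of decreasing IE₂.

The second ionization energy removes an electron from the +1 ion. For each element: B⁺ still has 2 valence electrons; Cl⁺ still has 6 valence electrons; Al⁺ still has 2 valence electrons.
All are still removing valence electrons, so compare the +1 ions as you would atoms: IE_2 generally rises across a period (higher Z_eff) and falls down a group (larger shell), subject to the usual subshell exceptions.
Valence configurations: B⁺ [He]2s², Cl⁺ [Ne]3s²3p⁴, Al⁺ [Ne]3s².
The numbers (kJ/mol): B 2427, Cl 2298, Al 1817.
Hence IE_2: Al < Cl < B.

B > Cl > Al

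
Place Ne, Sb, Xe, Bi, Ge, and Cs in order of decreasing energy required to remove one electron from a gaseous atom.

Ne, Xe, Sb, Ge, Bi, Cs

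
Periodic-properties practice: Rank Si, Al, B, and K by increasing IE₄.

IE_4 is the cost of taking one more electron from the +3 cation: Si³⁺ still has 1 valence electron; Al³⁺ is the bare [Ne] core; B³⁺ is the bare [He] core; K³⁺ is already 2 electrons into the core.
Core electrons are held far more tightly than valence electrons, so K, Al and B top the IE_4 order.
Tabulated IE_4 (kJ/mol): Si 4356, Al 11577, B 25026, K 5877.
Hence IE_4: Si < K < Al < B.

Si < K < Al < B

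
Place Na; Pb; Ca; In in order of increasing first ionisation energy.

Na is in period 3, group 1; Ca is in period 4, group 2; In is in period 5, group 13; Pb is in period 6, group 14.
IE₁ increases left→right with effective nuclear charge and decreases top→bottom as the valence shell moves farther out.
These sit on a diagonal, where the across-period and down-group effects partly cancel.
In > Na: period and group pull opposite ways; the across-period shift dominates (558 vs 496 kJ/mol).
Ca > In: the two effects oppose for this pair; the down-group effect wins (590 vs 558 kJ/mol).
Pb > Ca: the two effects oppose for this pair; the across-period effect wins (716 vs 590 kJ/mol).
Approximate values (kJ/mol): Na 496, Ca 590, In 558, Pb 716.
So from lowest to highest: Na < In < Ca < Pb.

Na < In < Ca < Pb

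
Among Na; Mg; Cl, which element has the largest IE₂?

Na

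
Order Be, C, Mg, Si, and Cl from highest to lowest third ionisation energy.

Be, Mg, C, Cl, Si

After 2 electrons have been removed, what remains? Be²⁺ is the bare [He] core; C²⁺ still has 2 valence electrons; Mg²⁺ is the bare [Ne] core; Si²⁺ still has 2 valence electrons; Cl²⁺ still has 5 valence electrons.
Core electrons are held far more tightly than valence electrons, so Mg and Be top the IE_3 order.
Valence configurations: C²⁺ [He]2s², Si²⁺ [Ne]3s², Cl²⁺ [Ne]3s²3p³.
Approximate IE_3 values (kJ/mol): Be 14849, C 4620, Mg 7733, Si 3232, Cl 3822.
So the third ionization energies run Si < Cl < C < Mg < Be.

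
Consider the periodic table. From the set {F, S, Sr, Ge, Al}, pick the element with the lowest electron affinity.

Sr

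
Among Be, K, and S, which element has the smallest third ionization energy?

S

After 2 electrons have been removed, what remains? Be²⁺ is the bare [He] core; K²⁺ is already 1 electron into the core; S²⁺ still has 4 valence electrons.
Core electrons are held far more tightly than valence electrons, so K and Be top the IE_3 order.
Approximate IE_3 values (kJ/mol): Be 14849, K 4420, S 3357.
Putting it together, IE_3: S < K < Be.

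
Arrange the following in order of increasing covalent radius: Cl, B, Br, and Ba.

B < Cl < Br < Ba

Atomic radius shrinks across a period as nuclear charge pulls the same shell inward, and grows down a group as new shells are added.
These span different periods and groups, so the two trends combine.
Cl > B: the two effects oppose for this pair; the down-group effect wins (99 vs 85 pm).
Br > Cl: Br sits below Cl in group 17, so the down-group effect alone puts Br larger.
Ba > Br: relative to Br, both the across-period and down-group shifts push Ba's atomic radius up.
Tabulated atomic radius (pm): B 85, Cl 99, Br 114, Ba 196.
So from smallest to largest: B < Cl < Br < Ba.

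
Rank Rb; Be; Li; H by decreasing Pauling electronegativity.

H is in period 1, group 1; Li is in period 2, group 1; Be is in period 2, group 2; Rb is in period 5, group 1.
Atoms toward the upper right of the periodic table pull bonding electrons most strongly.
Here both period and group differ, so the two effects have to be weighed against each other.
Li > Rb: they share group 1; the group trend gives Li the larger value.
Be > Li: Be lies to the right of Li in period 2, so the across-period effect alone puts Be higher.
H > Be: period and group pull opposite ways; the down-group shift dominates (2.20 vs 1.57).
Tabulated electronegativity (Pauling): H 2.20, Li 0.98, Be 1.57, Rb 0.82.
So from highest to lowest: H > Be > Li > Rb.

H > Be > Li > Rb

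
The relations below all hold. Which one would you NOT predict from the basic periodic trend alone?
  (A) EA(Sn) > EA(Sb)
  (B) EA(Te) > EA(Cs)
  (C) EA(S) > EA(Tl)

The general trend: electron affinity increases across a period and decreases down a group.
(A) Sn (period 5, group 14) vs Sb (period 5, group 15): the stated order contradicts the simple trend.
(B) Te (period 5, group 16) vs Cs (period 6, group 1): the stated order agrees with the simple trend.
(C) S (period 3, group 16) vs Tl (period 6, group 13): the stated order agrees with the simple trend.
The exception is (A): adding an electron to Sb's half-filled 5p³ is unfavourable, so Sn has the more exothermic EA.

(A)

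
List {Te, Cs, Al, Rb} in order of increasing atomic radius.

Al, Te, Rb, Cs

Atomic radius shrinks across a period as nuclear charge pulls the same shell inward, and grows down a group as new shells are added.
Here both period and group differ, so the two effects have to be weighed against each other.
Te > Al: period and group pull opposite ways; the down-group shift dominates (136 vs 126 pm).
Rb > Te: both are in period 5; the period trend gives Rb the larger value.
Cs > Rb: they share group 1; the group trend gives Cs the larger value.
Approximate values (pm): Al 126, Rb 210, Te 136, Cs 232.
So from smallest to largest: Al < Te < Rb < Cs.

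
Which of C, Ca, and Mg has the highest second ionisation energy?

C

IE_2 is the cost of taking one more electron from the +1 cation: C⁺ still has 3 valence electrons; Ca⁺ still has 1 valence electron; Mg⁺ still has 1 valence electron.
All are still removing valence electrons, so compare the +1 ions as you would atoms: IE_2 generally rises across a period (higher Z_eff) and falls down a group (larger shell), subject to the usual subshell exceptions.
Valence configurations: C⁺ [He]2s²2p¹, Ca⁺ [Ar]4s¹, Mg⁺ [Ne]3s¹.
The numbers (kJ/mol): C 2353, Ca 1145, Mg 1451.
Overall IE_2 order: Ca < Mg < C.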